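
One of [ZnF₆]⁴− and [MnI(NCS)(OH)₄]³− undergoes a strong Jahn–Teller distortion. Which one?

[MnI(NCS)(OH)₄]³−

[ZnF₆]⁴−: Ligand charges: each fluoride is −1. With an overall charge of −4 the zinc centre must be in the +2 oxidation state. Zn sits in group 12, so the d-electron count is 12 − 2 = 10. The d¹⁰ configuration leaves the e_g set evenly filled (or empty) — no strong Jahn–Teller driving force.
[MnI(NCS)(OH)₄]³−: Summing ligand charges against the −3 overall charge gives an oxidation state of +3 for manganese. Group 7 minus oxidation state 3 gives a d⁴ configuration. Hydroxide, iodide, and isothiocyanate are weak-field ligands for a first-row metal, so the complex is high-spin. The t₂g³e_g¹ (high-spin) configuration has an unevenly filled e_g set; the Jahn–Teller theorem predicts a tetragonal distortion (typically axial elongation) to lift the degeneracy.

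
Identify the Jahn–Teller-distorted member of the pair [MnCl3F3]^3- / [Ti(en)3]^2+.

[MnCl3F3]^3-

[MnCl3F3]^3-: Each chloride is −1; each fluoride is −1; balancing the −3 overall charge requires Mn(III). Mn sits in group 7, so the d-electron count is 7 − 3 = 4. Chloride and fluoride are weak-field ligands for a first-row metal, so the complex is high-spin. The t₂g³e_g¹ (high-spin) configuration has an unevenly filled e_g set; the Jahn–Teller theorem predicts a tetragonal distortion (typically axial elongation) to lift the degeneracy.
[Ti(en)3]^2+: Ligand charges: ethylenediamine is neutral. With an overall charge of +2 the titanium centre must be in the +2 oxidation state. Group 4 minus oxidation state 2 gives a d² configuration. The d² configuration leaves the e_g set evenly filled (or empty) — no strong Jahn–Teller driving force.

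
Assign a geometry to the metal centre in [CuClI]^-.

linear

Summing ligand charges against the −1 overall charge gives an oxidation state of +1 for copper.
Cu sits in group 11, so the d-electron count is 11 − 1 = 10.
With 2 monodentate ligands the coordination number is 2.
A d¹⁰ ion with only two ligands adopts a linear arrangement (sp hybridisation; no CFSE preference).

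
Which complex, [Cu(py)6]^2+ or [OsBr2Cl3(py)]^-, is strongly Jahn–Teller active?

[Cu(py)6]^2+: Ligand charges: pyridine is neutral. With an overall charge of +2 the copper centre must be in the +2 oxidation state. Group 11 minus oxidation state 2 gives a d⁹ configuration. The t₂g⁶e_g³ configuration has an unevenly filled e_g set; the Jahn–Teller theorem predicts a tetragonal distortion (typically axial elongation) to lift the degeneracy.
[OsBr2Cl3(py)]^-: Summing ligand charges against the −1 overall charge gives an oxidation state of +4 for osmium. Os sits in group 8, so the d-electron count is 8 − 4 = 4. A 5d ion has a large Δₒ and is invariably low-spin. The d⁴ configuration leaves the e_g set evenly filled (or empty) — no strong Jahn–Teller driving force.

[Cu(py)6]^2+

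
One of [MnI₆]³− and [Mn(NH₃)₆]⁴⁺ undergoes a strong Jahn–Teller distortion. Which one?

[MnI₆]³−: Summing ligand charges against the −3 overall charge gives an oxidation state of +3 for manganese. Group 7 minus oxidation state 3 gives a d⁴ configuration. Iodide is a weak-field ligand for a first-row metal, so the complex is high-spin. The t₂g³e_g¹ (high-spin) configuration has an unevenly filled e_g set; the Jahn–Teller theorem predicts a tetragonal distortion (typically axial elongation) to lift the degeneracy.
[Mn(NH₃)₆]⁴⁺: Summing ligand charges against the +4 overall charge gives an oxidation state of +4 for manganese. Manganese is a group-7 element; Mn(IV) is therefore d³. The d³ configuration leaves the e_g set evenly filled (or empty) — no strong Jahn–Teller driving force.

[MnI₆]³−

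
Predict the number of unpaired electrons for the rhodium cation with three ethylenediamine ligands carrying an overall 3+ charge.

Summing ligand charges against the +3 overall charge gives an oxidation state of +3 for rhodium.
Group 9 minus oxidation state 3 gives a d⁶ configuration.
Counting donor atoms: 3×ethylenediamine (bidentate) → 6 donors. Coordination number = 6.
The spin state decides the count: a 4d ion has a large Δₒ and is invariably low-spin.
An octahedral low-spin d⁶ ion is t₂g⁶e_g⁰, giving 0 unpaired electrons.

0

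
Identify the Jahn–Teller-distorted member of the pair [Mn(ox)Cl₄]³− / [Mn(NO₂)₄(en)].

[Mn(ox)Cl₄]³−: Ligand charges: each oxalate is −2; each chloride is −1. With an overall charge of −3 the manganese centre must be in the +3 oxidation state. Manganese is a group-7 element; Mn(III) is therefore d⁴. Chloride and oxalate are weak-field ligands for a first-row metal, so the complex is high-spin. The t₂g³e_g¹ (high-spin) configuration has an unevenly filled e_g set; the Jahn–Teller theorem predicts a tetragonal distortion (typically axial elongation) to lift the degeneracy.
[Mn(NO₂)₄(en)]: Ligand charges: each nitro (N-bound nitrite) is −1; ethylenediamine is neutral. With an overall charge of 0 the manganese centre must be in the +4 oxidation state. Group 7 minus oxidation state 4 gives a d³ configuration. The d³ configuration leaves the e_g set evenly filled (or empty) — no strong Jahn–Teller driving force.

[Mn(ox)Cl₄]³−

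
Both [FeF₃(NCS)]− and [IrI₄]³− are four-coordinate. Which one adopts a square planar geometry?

[IrI₄]³−

For [FeF₃(NCS)]−: Ligand charges: each fluoride is −1; each isothiocyanate is −1. With an overall charge of −1 the iron centre must be in the +3 oxidation state. Group 8 minus oxidation state 3 gives a d⁵ configuration. A high-spin d⁵ ion has zero CFSE in either geometry, so four ligands adopt the sterically favoured tetrahedral geometry. → tetrahedral.
For [IrI₄]³−: Ligand charges: each iodide is −1. With an overall charge of −3 the iridium centre must be in the +1 oxidation state. Ir sits in group 9, so the d-electron count is 9 − 1 = 8. A 5d d⁸ ion has a large crystal-field splitting; square planar leaves the high-energy d_{x²−y²} orbital empty and maximises CFSE. → square planar.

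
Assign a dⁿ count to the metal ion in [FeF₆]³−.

d5

Ligand charges: each fluoride is −1. With an overall charge of −3 the iron centre must be in the +3 oxidation state.
Fe sits in group 8, so the d-electron count is 8 − 3 = 5.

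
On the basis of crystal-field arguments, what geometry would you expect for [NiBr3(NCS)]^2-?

tetrahedral

Each bromide is −1; each isothiocyanate is −1; balancing the −2 overall charge requires Ni(II).
Ni sits in group 10, so the d-electron count is 10 − 2 = 8.
Coordination number: 4.
Bromide and isothiocyanate are weak-field ligands.
With weak-field ligands the CFSE gain from square planar is small, so a 3d d⁸ ion takes the sterically preferred tetrahedral geometry.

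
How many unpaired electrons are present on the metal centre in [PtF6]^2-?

0 unpaired electrons

Summing ligand charges against the −2 overall charge gives an oxidation state of +4 for platinum.
Pt sits in group 10, so the d-electron count is 10 − 4 = 6.
The spin state decides the count: a 5d ion has a large Δₒ and is invariably low-spin.
An octahedral low-spin d⁶ ion is t₂g⁶e_g⁰, giving 0 unpaired electrons.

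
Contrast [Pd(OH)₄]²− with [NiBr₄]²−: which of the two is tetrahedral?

[NiBr₄]²−

For [Pd(OH)₄]²−: Summing ligand charges against the −2 overall charge gives an oxidation state of +2 for palladium. Group 10 minus oxidation state 2 gives a d⁸ configuration. A 4d d⁸ ion has a large crystal-field splitting; square planar leaves the high-energy d_{x²−y²} orbital empty and maximises CFSE. → square planar.
For [NiBr₄]²−: Ligand charges: each bromide is −1. With an overall charge of −2 the nickel centre must be in the +2 oxidation state. Nickel is a group-10 element; Ni(II) is therefore d⁸. Bromide is a weak-field ligand. With weak-field ligands the CFSE gain from square planar is small, so a 3d d⁸ ion takes the sterically preferred tetrahedral geometry. → tetrahedral.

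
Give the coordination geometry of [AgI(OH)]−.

linear

Each iodide is −1; each hydroxide is −1; balancing the −1 overall charge requires Ag(I).
Group 11 minus oxidation state 1 gives a d¹⁰ configuration.
Coordination number: 2.
A d¹⁰ ion with only two ligands adopts a linear arrangement (sp hybridisation; no CFSE preference).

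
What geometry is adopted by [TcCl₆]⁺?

Summing ligand charges against the +1 overall charge gives an oxidation state of +7 for technetium.
Technetium is a group-7 element; Tc(VII) is therefore d⁰.
Coordination number: 6.
Six donors around a single metal centre give an octahedral coordination sphere.

octahedral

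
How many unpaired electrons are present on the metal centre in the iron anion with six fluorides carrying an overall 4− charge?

4 unpaired electrons

Each fluoride is −1; balancing the −4 overall charge requires Fe(II).
Fe sits in group 8, so the d-electron count is 8 − 2 = 6.
The spin state decides the count: Fluoride is a weak-field ligand for a first-row metal, so the complex is high-spin.
An octahedral high-spin d⁶ ion is t₂g⁴e_g², giving 4 unpaired electrons.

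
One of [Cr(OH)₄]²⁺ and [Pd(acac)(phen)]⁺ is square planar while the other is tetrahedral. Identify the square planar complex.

For [Cr(OH)₄]²⁺: Each hydroxide is −1; balancing the +2 overall charge requires Cr(VI). Cr sits in group 6, so the d-electron count is 6 − 6 = 0. A d⁰ ion has no crystal-field stabilisation preference between square planar and tetrahedral, so four ligands adopt the sterically favoured tetrahedral geometry. → tetrahedral.
For [Pd(acac)(phen)]⁺: Summing ligand charges against the +1 overall charge gives an oxidation state of +2 for palladium. Palladium is a group-10 element; Pd(II) is therefore d⁸. A 4d d⁸ ion has a large crystal-field splitting; square planar leaves the high-energy d_{x²−y²} orbital empty and maximises CFSE. → square planar.

[Pd(acac)(phen)]⁺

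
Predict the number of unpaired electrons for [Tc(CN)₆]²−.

3

Summing ligand charges against the −2 overall charge gives an oxidation state of +4 for technetium.
Tc sits in group 7, so the d-electron count is 7 − 4 = 3.
In an octahedral field the d³ configuration is t₂g³e_g⁰ (only one arrangement possible), giving 3 unpaired electrons.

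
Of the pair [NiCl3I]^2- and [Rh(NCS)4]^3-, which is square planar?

[Rh(NCS)4]^3-

For [NiCl3I]^2-: Each chloride is −1; each iodide is −1; balancing the −2 overall charge requires Ni(II). Ni sits in group 10, so the d-electron count is 10 − 2 = 8. Chloride and iodide are weak-field ligands. With weak-field ligands the CFSE gain from square planar is small, so a 3d d⁸ ion takes the sterically preferred tetrahedral geometry. → tetrahedral.
For [Rh(NCS)4]^3-: Ligand charges: each isothiocyanate is −1. With an overall charge of −3 the rhodium centre must be in the +1 oxidation state. Rh sits in group 9, so the d-electron count is 9 − 1 = 8. A 4d d⁸ ion has a large crystal-field splitting; square planar leaves the high-energy d_{x²−y²} orbital empty and maximises CFSE. → square planar.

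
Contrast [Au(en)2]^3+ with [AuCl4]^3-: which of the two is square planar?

For [Au(en)2]^3+: Ethylenediamine is neutral; balancing the +3 overall charge requires Au(III). Group 11 minus oxidation state 3 gives a d⁸ configuration. A 5d d⁸ ion has a large crystal-field splitting; square planar leaves the high-energy d_{x²−y²} orbital empty and maximises CFSE. → square planar.
For [AuCl4]^3-: Summing ligand charges against the −3 overall charge gives an oxidation state of +1 for gold. Group 11 minus oxidation state 1 gives a d¹⁰ configuration. A d¹⁰ ion has no crystal-field stabilisation preference between square planar and tetrahedral, so four ligands adopt the sterically favoured tetrahedral geometry. → tetrahedral.

[Au(en)2]^3+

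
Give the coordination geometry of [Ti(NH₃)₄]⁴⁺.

tetrahedral

Summing ligand charges against the +4 overall charge gives an oxidation state of +4 for titanium.
Ti sits in group 4, so the d-electron count is 4 − 4 = 0.
Coordination number: 4.
A d⁰ ion has no crystal-field stabilisation preference between square planar and tetrahedral, so four ligands adopt the sterically favoured tetrahedral geometry.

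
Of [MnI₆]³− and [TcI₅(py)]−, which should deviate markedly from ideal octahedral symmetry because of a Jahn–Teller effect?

[MnI₆]³−: Each iodide is −1; balancing the −3 overall charge requires Mn(III). Manganese is a group-7 element; Mn(III) is therefore d⁴. Iodide is a weak-field ligand for a first-row metal, so the complex is high-spin. The t₂g³e_g¹ (high-spin) configuration has an unevenly filled e_g set; the Jahn–Teller theorem predicts a tetragonal distortion (typically axial elongation) to lift the degeneracy.
[TcI₅(py)]−: Summing ligand charges against the −1 overall charge gives an oxidation state of +4 for technetium. Tc sits in group 7, so the d-electron count is 7 − 4 = 3. The d³ configuration leaves the e_g set evenly filled (or empty) — no strong Jahn–Teller driving force.

[MnI₆]³−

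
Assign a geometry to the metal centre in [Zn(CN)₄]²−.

tetrahedral

Each cyanide is −1; balancing the −2 overall charge requires Zn(II).
Group 12 minus oxidation state 2 gives a d¹⁰ configuration.
Coordination number: 4.
A d¹⁰ ion has no crystal-field stabilisation preference between square planar and tetrahedral, so four ligands adopt the sterically favoured tetrahedral geometry.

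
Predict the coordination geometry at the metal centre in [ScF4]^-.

tetrahedral

Summing ligand charges against the −1 overall charge gives an oxidation state of +3 for scandium.
Group 3 minus oxidation state 3 gives a d⁰ configuration.
Coordination number: 4.
A d⁰ ion has no crystal-field stabilisation preference between square planar and tetrahedral, so four ligands adopt the sterically favoured tetrahedral geometry.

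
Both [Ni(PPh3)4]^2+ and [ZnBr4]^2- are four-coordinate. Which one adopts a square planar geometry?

[Ni(PPh3)4]^2+

For [Ni(PPh3)4]^2+: Triphenylphosphine is neutral; balancing the +2 overall charge requires Ni(II). Ni sits in group 10, so the d-electron count is 10 − 2 = 8. Triphenylphosphine is a strong-field ligand (high in the spectrochemical series). A 3d d⁸ ion with strong-field ligands gains enough CFSE to favour square planar over tetrahedral. → square planar.
For [ZnBr4]^2-: Ligand charges: each bromide is −1. With an overall charge of −2 the zinc centre must be in the +2 oxidation state. Zinc is a group-12 element; Zn(II) is therefore d¹⁰. A d¹⁰ ion has no crystal-field stabilisation preference between square planar and tetrahedral, so four ligands adopt the sterically favoured tetrahedral geometry. → tetrahedral.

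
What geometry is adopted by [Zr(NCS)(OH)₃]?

Each isothiocyanate is −1; each hydroxide is −1; balancing the 0 overall charge requires Zr(IV).
Zr sits in group 4, so the d-electron count is 4 − 4 = 0.
Coordination number: 4.
A d⁰ ion has no crystal-field stabilisation preference between square planar and tetrahedral, so four ligands adopt the sterically favoured tetrahedral geometry.

tetrahedral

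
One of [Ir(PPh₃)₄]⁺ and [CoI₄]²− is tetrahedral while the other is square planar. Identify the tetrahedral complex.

For [Ir(PPh₃)₄]⁺: Ligand charges: triphenylphosphine is neutral. With an overall charge of +1 the iridium centre must be in the +1 oxidation state. Group 9 minus oxidation state 1 gives a d⁸ configuration. A 5d d⁸ ion has a large crystal-field splitting; square planar leaves the high-energy d_{x²−y²} orbital empty and maximises CFSE. → square planar.
For [CoI₄]²−: Each iodide is −1; balancing the −2 overall charge requires Co(II). Co sits in group 9, so the d-electron count is 9 − 2 = 7. For a high-spin 3d d⁷ ion with weak-field ligands the small Δₜ gives little square-planar CFSE advantage, so four ligands adopt the sterically favoured tetrahedral geometry. → tetrahedral.

[CoI₄]²−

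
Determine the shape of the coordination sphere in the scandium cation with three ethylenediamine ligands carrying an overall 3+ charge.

Ligand charges: ethylenediamine is neutral. With an overall charge of +3 the scandium centre must be in the +3 oxidation state.
Scandium is a group-3 element; Sc(III) is therefore d⁰.
Counting donor atoms: 3×ethylenediamine (bidentate) → 6 donors. Coordination number = 6.
Six donors around a single metal centre give an octahedral coordination sphere.

octahedral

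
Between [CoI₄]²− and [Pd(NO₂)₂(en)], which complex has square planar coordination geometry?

[Pd(NO₂)₂(en)]

For [CoI₄]²−: Summing ligand charges against the −2 overall charge gives an oxidation state of +2 for cobalt. Group 9 minus oxidation state 2 gives a d⁷ configuration. For a high-spin 3d d⁷ ion with weak-field ligands the small Δₜ gives little square-planar CFSE advantage, so four ligands adopt the sterically favoured tetrahedral geometry. → tetrahedral.
For [Pd(NO₂)₂(en)]: Ligand charges: each nitro (N-bound nitrite) is −1; ethylenediamine is neutral. With an overall charge of 0 the palladium centre must be in the +2 oxidation state. Pd sits in group 10, so the d-electron count is 10 − 2 = 8. A 4d d⁸ ion has a large crystal-field splitting; square planar leaves the high-energy d_{x²−y²} orbital empty and maximises CFSE. → square planar.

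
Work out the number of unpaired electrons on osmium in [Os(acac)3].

Ligand charges: each acetylacetonate is −1. With an overall charge of 0 the osmium centre must be in the +3 oxidation state.
Osmium is a group-8 element; Os(III) is therefore d⁵.
Counting donor atoms: 3×acetylacetonate (bidentate) → 6 donors. Coordination number = 6.
The spin state decides the count: a 5d ion has a large Δₒ and is invariably low-spin.
An octahedral low-spin d⁵ ion is t₂g⁵e_g⁰, giving 1 unpaired electron.

1 unpaired electron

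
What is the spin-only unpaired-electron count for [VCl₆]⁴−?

3

Ligand charges: each chloride is −1. With an overall charge of −4 the vanadium centre must be in the +2 oxidation state.
Group 5 minus oxidation state 2 gives a d³ configuration.
In an octahedral field the d³ configuration is t₂g³e_g⁰ (only one arrangement possible), giving 3 unpaired electrons.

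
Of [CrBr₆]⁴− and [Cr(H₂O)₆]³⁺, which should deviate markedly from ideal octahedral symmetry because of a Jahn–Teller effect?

[CrBr₆]⁴−: Ligand charges: each bromide is −1. With an overall charge of −4 the chromium centre must be in the +2 oxidation state. Cr sits in group 6, so the d-electron count is 6 − 2 = 4. Bromide is a weak-field ligand for a first-row metal, so the complex is high-spin. The t₂g³e_g¹ (high-spin) configuration has an unevenly filled e_g set; the Jahn–Teller theorem predicts a tetragonal distortion (typically axial elongation) to lift the degeneracy.
[Cr(H₂O)₆]³⁺: Ligand charges: water is neutral. With an overall charge of +3 the chromium centre must be in the +3 oxidation state. Group 6 minus oxidation state 3 gives a d³ configuration. The d³ configuration leaves the e_g set evenly filled (or empty) — no strong Jahn–Teller driving force.

[CrBr₆]⁴−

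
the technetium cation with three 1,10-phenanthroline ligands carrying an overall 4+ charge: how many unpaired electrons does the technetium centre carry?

3 unpaired electrons

Ligand charges: 1,10-phenanthroline is neutral. With an overall charge of +4 the technetium centre must be in the +4 oxidation state.
Group 7 minus oxidation state 4 gives a d³ configuration.
Counting donor atoms: 3×1,10-phenanthroline (bidentate) → 6 donors. Coordination number = 6.
In an octahedral field the d³ configuration is t₂g³e_g⁰ (only one arrangement possible), giving 3 unpaired electrons.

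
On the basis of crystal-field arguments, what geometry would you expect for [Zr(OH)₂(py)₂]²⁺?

tetrahedral

Summing ligand charges against the +2 overall charge gives an oxidation state of +4 for zirconium.
Group 4 minus oxidation state 4 gives a d⁰ configuration.
Coordination number: 4.
A d⁰ ion has no crystal-field stabilisation preference between square planar and tetrahedral, so four ligands adopt the sterically favoured tetrahedral geometry.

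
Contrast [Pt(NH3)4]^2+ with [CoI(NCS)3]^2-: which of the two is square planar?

[Pt(NH3)4]^2+

For [Pt(NH3)4]^2+: Ammonia is neutral; balancing the +2 overall charge requires Pt(II). Pt sits in group 10, so the d-electron count is 10 − 2 = 8. A 5d d⁸ ion has a large crystal-field splitting; square planar leaves the high-energy d_{x²−y²} orbital empty and maximises CFSE. → square planar.
For [CoI(NCS)3]^2-: Ligand charges: each iodide is −1; each isothiocyanate is −1. With an overall charge of −2 the cobalt centre must be in the +2 oxidation state. Co sits in group 9, so the d-electron count is 9 − 2 = 7. For a high-spin 3d d⁷ ion with weak-field ligands the small Δₜ gives little square-planar CFSE advantage, so four ligands adopt the sterically favoured tetrahedral geometry. → tetrahedral.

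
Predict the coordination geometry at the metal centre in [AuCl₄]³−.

Summing ligand charges against the −3 overall charge gives an oxidation state of +1 for gold.
Gold is a group-11 element; Au(I) is therefore d¹⁰.
Coordination number: 4.
A d¹⁰ ion has no crystal-field stabilisation preference between square planar and tetrahedral, so four ligands adopt the sterically favoured tetrahedral geometry.

tetrahedral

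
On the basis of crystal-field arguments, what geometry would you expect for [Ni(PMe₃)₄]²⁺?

Summing ligand charges against the +2 overall charge gives an oxidation state of +2 for nickel.
Ni sits in group 10, so the d-electron count is 10 − 2 = 8.
Coordination number: 4.
Trimethylphosphine is a strong-field ligand (high in the spectrochemical series).
A 3d d⁸ ion with strong-field ligands gains enough CFSE to favour square planar over tetrahedral.

square planar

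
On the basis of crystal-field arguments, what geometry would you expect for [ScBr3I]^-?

Summing ligand charges against the −1 overall charge gives an oxidation state of +3 for scandium.
Scandium is a group-3 element; Sc(III) is therefore d⁰.
With 4 monodentate ligands the coordination number is 4.
A d⁰ ion has no crystal-field stabilisation preference between square planar and tetrahedral, so four ligands adopt the sterically favoured tetrahedral geometry.

tetrahedral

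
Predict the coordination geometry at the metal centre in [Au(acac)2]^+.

square planar

Ligand charges: each acetylacetonate is −1. With an overall charge of +1 the gold centre must be in the +3 oxidation state.
Gold is a group-11 element; Au(III) is therefore d⁸.
Counting donor atoms: 2×acetylacetonate (bidentate) → 4 donors. Coordination number = 4.
A 5d d⁸ ion has a large crystal-field splitting; square planar leaves the high-energy d_{x²−y²} orbital empty and maximises CFSE.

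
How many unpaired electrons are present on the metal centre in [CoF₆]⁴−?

Each fluoride is −1; balancing the −4 overall charge requires Co(II).
Co sits in group 9, so the d-electron count is 9 − 2 = 7.
The spin state decides the count: Fluoride is a weak-field ligand for a first-row metal, so the complex is high-spin.
An octahedral high-spin d⁷ ion is t₂g⁵e_g², giving 3 unpaired electrons.

3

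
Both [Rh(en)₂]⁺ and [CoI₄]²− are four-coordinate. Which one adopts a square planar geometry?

For [Rh(en)₂]⁺: Summing ligand charges against the +1 overall charge gives an oxidation state of +1 for rhodium. Group 9 minus oxidation state 1 gives a d⁸ configuration. A 4d d⁸ ion has a large crystal-field splitting; square planar leaves the high-energy d_{x²−y²} orbital empty and maximises CFSE. → square planar.
For [CoI₄]²−: Ligand charges: each iodide is −1. With an overall charge of −2 the cobalt centre must be in the +2 oxidation state. Co sits in group 9, so the d-electron count is 9 − 2 = 7. For a high-spin 3d d⁷ ion with weak-field ligands the small Δₜ gives little square-planar CFSE advantage, so four ligands adopt the sterically favoured tetrahedral geometry. → tetrahedral.

[Rh(en)₂]⁺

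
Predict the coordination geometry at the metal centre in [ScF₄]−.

Ligand charges: each fluoride is −1. With an overall charge of −1 the scandium centre must be in the +3 oxidation state.
Group 3 minus oxidation state 3 gives a d⁰ configuration.
Coordination number: 4.
A d⁰ ion has no crystal-field stabilisation preference between square planar and tetrahedral, so four ligands adopt the sterically favoured tetrahedral geometry.

tetrahedral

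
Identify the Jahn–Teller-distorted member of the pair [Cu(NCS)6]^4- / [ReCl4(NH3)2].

[Cu(NCS)6]^4-

[Cu(NCS)6]^4-: Ligand charges: each isothiocyanate is −1. With an overall charge of −4 the copper centre must be in the +2 oxidation state. Copper is a group-11 element; Cu(II) is therefore d⁹. The t₂g⁶e_g³ configuration has an unevenly filled e_g set; the Jahn–Teller theorem predicts a tetragonal distortion (typically axial elongation) to lift the degeneracy.
[ReCl4(NH3)2]: Each chloride is −1; ammonia is neutral; balancing the 0 overall charge requires Re(IV). Rhenium is a group-7 element; Re(IV) is therefore d³. The d³ configuration leaves the e_g set evenly filled (or empty) — no strong Jahn–Teller driving force.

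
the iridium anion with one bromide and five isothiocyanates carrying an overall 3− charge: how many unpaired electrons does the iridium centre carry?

Summing ligand charges against the −3 overall charge gives an oxidation state of +3 for iridium.
Ir sits in group 9, so the d-electron count is 9 − 3 = 6.
The spin state decides the count: a 5d ion has a large Δₒ and is invariably low-spin.
An octahedral low-spin d⁶ ion is t₂g⁶e_g⁰, giving 0 unpaired electrons.

0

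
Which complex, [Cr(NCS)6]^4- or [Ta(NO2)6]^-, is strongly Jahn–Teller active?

[Cr(NCS)6]^4-: Ligand charges: each isothiocyanate is −1. With an overall charge of −4 the chromium centre must be in the +2 oxidation state. Group 6 minus oxidation state 2 gives a d⁴ configuration. Isothiocyanate is a weak-field ligand for a first-row metal, so the complex is high-spin. The t₂g³e_g¹ (high-spin) configuration has an unevenly filled e_g set; the Jahn–Teller theorem predicts a tetragonal distortion (typically axial elongation) to lift the degeneracy.
[Ta(NO2)6]^-: Each nitro (N-bound nitrite) is −1; balancing the −1 overall charge requires Ta(V). Tantalum is a group-5 element; Ta(V) is therefore d⁰. The d⁰ configuration leaves the e_g set evenly filled (or empty) — no strong Jahn–Teller driving force.

[Cr(NCS)6]^4-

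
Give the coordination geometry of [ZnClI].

Ligand charges: each chloride is −1; each iodide is −1. With an overall charge of 0 the zinc centre must be in the +2 oxidation state.
Zn sits in group 12, so the d-electron count is 12 − 2 = 10.
Coordination number: 2.
A d¹⁰ ion with only two ligands adopts a linear arrangement (sp hybridisation; no CFSE preference).

linear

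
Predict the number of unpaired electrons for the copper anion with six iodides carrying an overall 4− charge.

1 unpaired electron

Each iodide is −1; balancing the −4 overall charge requires Cu(II).
Cu sits in group 11, so the d-electron count is 11 − 2 = 9.
In an octahedral field the d⁹ configuration is t₂g⁶e_g³ (only one arrangement possible), giving 1 unpaired electron.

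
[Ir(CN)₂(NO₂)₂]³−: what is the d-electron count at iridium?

d8

Summing ligand charges against the −3 overall charge gives an oxidation state of +1 for iridium.
Iridium is a group-9 element; Ir(I) is therefore d⁸.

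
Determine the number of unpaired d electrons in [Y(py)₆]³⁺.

Summing ligand charges against the +3 overall charge gives an oxidation state of +3 for yttrium.
Group 3 minus oxidation state 3 gives a d⁰ configuration.
In an octahedral field the d⁰ configuration is t₂g⁰e_g⁰, giving 0 unpaired electrons.

0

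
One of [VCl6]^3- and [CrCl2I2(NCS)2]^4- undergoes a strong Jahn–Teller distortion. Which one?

[VCl6]^3-: Ligand charges: each chloride is −1. With an overall charge of −3 the vanadium centre must be in the +3 oxidation state. Vanadium is a group-5 element; V(III) is therefore d². The d² configuration leaves the e_g set evenly filled (or empty) — no strong Jahn–Teller driving force.
[CrCl2I2(NCS)2]^4-: Summing ligand charges against the −4 overall charge gives an oxidation state of +2 for chromium. Cr sits in group 6, so the d-electron count is 6 − 2 = 4. Chloride, iodide, and isothiocyanate are weak-field ligands for a first-row metal, so the complex is high-spin. The t₂g³e_g¹ (high-spin) configuration has an unevenly filled e_g set; the Jahn–Teller theorem predicts a tetragonal distortion (typically axial elongation) to lift the degeneracy.

[CrCl2I2(NCS)2]^4-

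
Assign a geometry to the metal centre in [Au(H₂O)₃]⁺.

trigonal planar

Ligand charges: water is neutral. With an overall charge of +1 the gold centre must be in the +1 oxidation state.
Group 11 minus oxidation state 1 gives a d¹⁰ configuration.
With 3 monodentate ligands the coordination number is 3.
Three ligands around a d¹⁰ centre minimise repulsion in a trigonal-planar arrangement.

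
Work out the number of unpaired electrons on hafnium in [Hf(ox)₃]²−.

0 unpaired electrons

Ligand charges: each oxalate is −2. With an overall charge of −2 the hafnium centre must be in the +4 oxidation state.
Hf sits in group 4, so the d-electron count is 4 − 4 = 0.
Counting donor atoms: 3×oxalate (bidentate) → 6 donors. Coordination number = 6.
In an octahedral field the d⁰ configuration is t₂g⁰e_g⁰, giving 0 unpaired electrons.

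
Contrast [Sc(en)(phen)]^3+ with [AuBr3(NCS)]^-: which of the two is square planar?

[AuBr3(NCS)]^-

For [Sc(en)(phen)]^3+: Summing ligand charges against the +3 overall charge gives an oxidation state of +3 for scandium. Sc sits in group 3, so the d-electron count is 3 − 3 = 0. A d⁰ ion has no crystal-field stabilisation preference between square planar and tetrahedral, so four ligands adopt the sterically favoured tetrahedral geometry. → tetrahedral.
For [AuBr3(NCS)]^-: Summing ligand charges against the −1 overall charge gives an oxidation state of +3 for gold. Group 11 minus oxidation state 3 gives a d⁸ configuration. A 5d d⁸ ion has a large crystal-field splitting; square planar leaves the high-energy d_{x²−y²} orbital empty and maximises CFSE. → square planar.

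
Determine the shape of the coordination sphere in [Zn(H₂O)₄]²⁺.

Water is neutral; balancing the +2 overall charge requires Zn(II).
Zinc is a group-12 element; Zn(II) is therefore d¹⁰.
With 4 monodentate ligands the coordination number is 4.
A d¹⁰ ion has no crystal-field stabilisation preference between square planar and tetrahedral, so four ligands adopt the sterically favoured tetrahedral geometry.

tetrahedral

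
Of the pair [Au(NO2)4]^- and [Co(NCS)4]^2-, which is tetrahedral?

[Co(NCS)4]^2-

For [Au(NO2)4]^-: Summing ligand charges against the −1 overall charge gives an oxidation state of +3 for gold. Group 11 minus oxidation state 3 gives a d⁸ configuration. A 5d d⁸ ion has a large crystal-field splitting; square planar leaves the high-energy d_{x²−y²} orbital empty and maximises CFSE. → square planar.
For [Co(NCS)4]^2-: Summing ligand charges against the −2 overall charge gives an oxidation state of +2 for cobalt. Group 9 minus oxidation state 2 gives a d⁷ configuration. For a high-spin 3d d⁷ ion with weak-field ligands the small Δₜ gives little square-planar CFSE advantage, so four ligands adopt the sterically favoured tetrahedral geometry. → tetrahedral.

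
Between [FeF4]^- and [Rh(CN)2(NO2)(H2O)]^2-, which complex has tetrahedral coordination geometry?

For [FeF4]^-: Each fluoride is −1; balancing the −1 overall charge requires Fe(III). Fe sits in group 8, so the d-electron count is 8 − 3 = 5. A high-spin d⁵ ion has zero CFSE in either geometry, so four ligands adopt the sterically favoured tetrahedral geometry. → tetrahedral.
For [Rh(CN)2(NO2)(H2O)]^2-: Summing ligand charges against the −2 overall charge gives an oxidation state of +1 for rhodium. Rhodium is a group-9 element; Rh(I) is therefore d⁸. A 4d d⁸ ion has a large crystal-field splitting; square planar leaves the high-energy d_{x²−y²} orbital empty and maximises CFSE. → square planar.

[FeF4]^-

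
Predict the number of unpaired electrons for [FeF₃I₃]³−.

5

Summing ligand charges against the −3 overall charge gives an oxidation state of +3 for iron.
Fe sits in group 8, so the d-electron count is 8 − 3 = 5.
The spin state decides the count: Fluoride and iodide are weak-field ligands for a first-row metal, so the complex is high-spin.
An octahedral high-spin d⁵ ion is t₂g³e_g², giving 5 unpaired electrons.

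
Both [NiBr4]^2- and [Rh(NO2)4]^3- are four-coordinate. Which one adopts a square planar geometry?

[Rh(NO2)4]^3-

For [NiBr4]^2-: Ligand charges: each bromide is −1. With an overall charge of −2 the nickel centre must be in the +2 oxidation state. Ni sits in group 10, so the d-electron count is 10 − 2 = 8. Bromide is a weak-field ligand. With weak-field ligands the CFSE gain from square planar is small, so a 3d d⁸ ion takes the sterically preferred tetrahedral geometry. → tetrahedral.
For [Rh(NO2)4]^3-: Ligand charges: each nitro (N-bound nitrite) is −1. With an overall charge of −3 the rhodium centre must be in the +1 oxidation state. Rh sits in group 9, so the d-electron count is 9 − 1 = 8. A 4d d⁸ ion has a large crystal-field splitting; square planar leaves the high-energy d_{x²−y²} orbital empty and maximises CFSE. → square planar.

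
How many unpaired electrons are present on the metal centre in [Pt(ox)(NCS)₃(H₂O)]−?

Summing ligand charges against the −1 overall charge gives an oxidation state of +4 for platinum.
Platinum is a group-10 element; Pt(IV) is therefore d⁶.
Counting donor atoms: 1×oxalate (bidentate) → 2 donors; 3×isothiocyanate (monodentate) → 3 donors; 1×water (monodentate) → 1 donor. Coordination number = 6.
The spin state decides the count: a 5d ion has a large Δₒ and is invariably low-spin.
An octahedral low-spin d⁶ ion is t₂g⁶e_g⁰, giving 0 unpaired electrons.

0 unpaired electrons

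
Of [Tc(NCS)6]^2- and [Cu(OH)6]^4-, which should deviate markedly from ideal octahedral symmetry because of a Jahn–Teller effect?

[Cu(OH)6]^4-

[Tc(NCS)6]^2-: Ligand charges: each isothiocyanate is −1. With an overall charge of −2 the technetium centre must be in the +4 oxidation state. Technetium is a group-7 element; Tc(IV) is therefore d³. The d³ configuration leaves the e_g set evenly filled (or empty) — no strong Jahn–Teller driving force.
[Cu(OH)6]^4-: Each hydroxide is −1; balancing the −4 overall charge requires Cu(II). Group 11 minus oxidation state 2 gives a d⁹ configuration. The t₂g⁶e_g³ configuration has an unevenly filled e_g set; the Jahn–Teller theorem predicts a tetragonal distortion (typically axial elongation) to lift the degeneracy.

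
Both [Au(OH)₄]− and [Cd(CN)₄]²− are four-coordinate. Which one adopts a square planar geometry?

[Au(OH)₄]−

For [Au(OH)₄]−: Ligand charges: each hydroxide is −1. With an overall charge of −1 the gold centre must be in the +3 oxidation state. Gold is a group-11 element; Au(III) is therefore d⁸. A 5d d⁸ ion has a large crystal-field splitting; square planar leaves the high-energy d_{x²−y²} orbital empty and maximises CFSE. → square planar.
For [Cd(CN)₄]²−: Summing ligand charges against the −2 overall charge gives an oxidation state of +2 for cadmium. Cd sits in group 12, so the d-electron count is 12 − 2 = 10. A d¹⁰ ion has no crystal-field stabilisation preference between square planar and tetrahedral, so four ligands adopt the sterically favoured tetrahedral geometry. → tetrahedral.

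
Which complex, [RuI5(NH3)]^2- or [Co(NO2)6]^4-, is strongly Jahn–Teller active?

[RuI5(NH3)]^2-: Each iodide is −1; ammonia is neutral; balancing the −2 overall charge requires Ru(III). Group 8 minus oxidation state 3 gives a d⁵ configuration. A 4d ion has a large Δₒ and is invariably low-spin. The d⁵ configuration leaves the e_g set evenly filled (or empty) — no strong Jahn–Teller driving force.
[Co(NO2)6]^4-: Ligand charges: each nitro (N-bound nitrite) is −1. With an overall charge of −4 the cobalt centre must be in the +2 oxidation state. Co sits in group 9, so the d-electron count is 9 − 2 = 7. Nitro (N-bound nitrite) is a strong-field ligand (high in the spectrochemical series) for a first-row metal, so the complex is low-spin. The t₂g⁶e_g¹ (low-spin) configuration has an unevenly filled e_g set; the Jahn–Teller theorem predicts a tetragonal distortion (typically axial elongation) to lift the degeneracy.

[Co(NO2)6]^4-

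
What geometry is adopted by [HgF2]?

Each fluoride is −1; balancing the 0 overall charge requires Hg(II).
Mercury is a group-12 element; Hg(II) is therefore d¹⁰.
With 2 monodentate ligands the coordination number is 2.
A d¹⁰ ion with only two ligands adopts a linear arrangement (sp hybridisation; no CFSE preference).

linear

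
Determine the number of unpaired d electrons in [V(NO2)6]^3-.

Each nitro (N-bound nitrite) is −1; balancing the −3 overall charge requires V(III).
Group 5 minus oxidation state 3 gives a d² configuration.
In an octahedral field the d² configuration is t₂g²e_g⁰ (only one arrangement possible), giving 2 unpaired electrons.

2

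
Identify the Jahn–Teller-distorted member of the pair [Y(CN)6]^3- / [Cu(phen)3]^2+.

[Y(CN)6]^3-: Each cyanide is −1; balancing the −3 overall charge requires Y(III). Group 3 minus oxidation state 3 gives a d⁰ configuration. The d⁰ configuration leaves the e_g set evenly filled (or empty) — no strong Jahn–Teller driving force.
[Cu(phen)3]^2+: 1,10-phenanthroline is neutral; balancing the +2 overall charge requires Cu(II). Copper is a group-11 element; Cu(II) is therefore d⁹. The t₂g⁶e_g³ configuration has an unevenly filled e_g set; the Jahn–Teller theorem predicts a tetragonal distortion (typically axial elongation) to lift the degeneracy.

[Cu(phen)3]^2+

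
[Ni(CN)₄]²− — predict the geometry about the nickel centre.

Ligand charges: each cyanide is −1. With an overall charge of −2 the nickel centre must be in the +2 oxidation state.
Ni sits in group 10, so the d-electron count is 10 − 2 = 8.
With 4 monodentate ligands the coordination number is 4.
Cyanide is a strong-field ligand (high in the spectrochemical series).
A 3d d⁸ ion with strong-field ligands gains enough CFSE to favour square planar over tetrahedral.

square planar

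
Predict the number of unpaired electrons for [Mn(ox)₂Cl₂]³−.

4 unpaired electrons

Summing ligand charges against the −3 overall charge gives an oxidation state of +3 for manganese.
Mn sits in group 7, so the d-electron count is 7 − 3 = 4.
Counting donor atoms: 2×oxalate (bidentate) → 4 donors; 2×chloride (monodentate) → 2 donors. Coordination number = 6.
The spin state decides the count: Chloride and oxalate are weak-field ligands for a first-row metal, so the complex is high-spin.
An octahedral high-spin d⁴ ion is t₂g³e_g¹, giving 4 unpaired electrons.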